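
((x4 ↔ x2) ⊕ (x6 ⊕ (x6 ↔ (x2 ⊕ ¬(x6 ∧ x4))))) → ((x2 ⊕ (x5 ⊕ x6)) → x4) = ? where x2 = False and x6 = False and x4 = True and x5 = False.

x4 ↔ x2 = True ↔ False = False
x6 ∧ x4 = False ∧ True = False
¬(x6 ∧ x4) = ¬False = True
x2 ⊕ ¬(x6 ∧ x4) = False ⊕ True = True
x6 ↔ (x2 ⊕ ¬(x6 ∧ x4)) = False ↔ True = False
x6 ⊕ (x6 ↔ (x2 ⊕ ¬(x6 ∧ x4))) = False ⊕ False = False
(x4 ↔ x2) ⊕ (x6 ⊕ (x6 ↔ (x2 ⊕ ¬(x6 ∧ x4)))) = False ⊕ False = False
x5 ⊕ x6 = False ⊕ False = False
x2 ⊕ (x5 ⊕ x6) = False ⊕ False = False
(x2 ⊕ (x5 ⊕ x6)) → x4 = False → True = True
((x4 ↔ x2) ⊕ (x6 ⊕ (x6 ↔ (x2 ⊕ ¬(x6 ∧ x4))))) → ((x2 ⊕ (x5 ⊕ x6)) → x4) = False → True = True

True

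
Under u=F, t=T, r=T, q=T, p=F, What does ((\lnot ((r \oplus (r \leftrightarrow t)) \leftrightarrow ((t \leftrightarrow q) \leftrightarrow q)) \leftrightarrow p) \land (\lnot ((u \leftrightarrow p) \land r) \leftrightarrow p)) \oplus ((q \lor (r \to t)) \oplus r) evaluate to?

F

r \leftrightarrow t = T \leftrightarrow T = T
r \oplus (r \leftrightarrow t) = T \oplus T = F
t \leftrightarrow q = T \leftrightarrow T = T
(t \leftrightarrow q) \leftrightarrow q = T \leftrightarrow T = T
(r \oplus (r \leftrightarrow t)) \leftrightarrow ((t \leftrightarrow q) \leftrightarrow q) = F \leftrightarrow T = F
\lnot ((r \oplus (r \leftrightarrow t)) \leftrightarrow ((t \leftrightarrow q) \leftrightarrow q)) = \lnot F = T
\lnot ((r \oplus (r \leftrightarrow t)) \leftrightarrow ((t \leftrightarrow q) \leftrightarrow q)) \leftrightarrow p = T \leftrightarrow F = F
u \leftrightarrow p = F \leftrightarrow F = T
(u \leftrightarrow p) \land r = T \land T = T
\lnot ((u \leftrightarrow p) \land r) = \lnot T = F
\lnot ((u \leftrightarrow p) \land r) \leftrightarrow p = F \leftrightarrow F = T
(\lnot ((r \oplus (r \leftrightarrow t)) \leftrightarrow ((t \leftrightarrow q) \leftrightarrow q)) \leftrightarrow p) \land (\lnot ((u \leftrightarrow p) \land r) \leftrightarrow p) = F \land T = F
r \to t = T \to T = T
q \lor (r \to t) = T \lor T = T
(q \lor (r \to t)) \oplus r = T \oplus T = F
((\lnot ((r \oplus (r \leftrightarrow t)) \leftrightarrow ((t \leftrightarrow q) \leftrightarrow q)) \leftrightarrow p) \land (\lnot ((u \leftrightarrow p) \land r) \leftrightarrow p)) \oplus ((q \lor (r \to t)) \oplus r) = F \oplus F = F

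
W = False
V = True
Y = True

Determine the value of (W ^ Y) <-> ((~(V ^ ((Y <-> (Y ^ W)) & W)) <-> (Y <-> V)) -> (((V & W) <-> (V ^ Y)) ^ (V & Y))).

True

Substituting W=False, V=True, Y=True:
W ^ Y = False ^ True = True
Y ^ W = True ^ False = True
Y <-> (Y ^ W) = True <-> True = True
(Y <-> (Y ^ W)) & W = True & False = False
V ^ ((Y <-> (Y ^ W)) & W) = True ^ False = True
~(V ^ ((Y <-> (Y ^ W)) & W)) = ~True = False
Y <-> V = True <-> True = True
~(V ^ ((Y <-> (Y ^ W)) & W)) <-> (Y <-> V) = False <-> True = False
V & W = True & False = False
V ^ Y = True ^ True = False
(V & W) <-> (V ^ Y) = False <-> False = True
V & Y = True & True = True
((V & W) <-> (V ^ Y)) ^ (V & Y) = True ^ True = False
(~(V ^ ((Y <-> (Y ^ W)) & W)) <-> (Y <-> V)) -> (((V & W) <-> (V ^ Y)) ^ (V & Y)) = False -> False = True
(W ^ Y) <-> ((~(V ^ ((Y <-> (Y ^ W)) & W)) <-> (Y <-> V)) -> (((V & W) <-> (V ^ Y)) ^ (V & Y))) = True <-> True = True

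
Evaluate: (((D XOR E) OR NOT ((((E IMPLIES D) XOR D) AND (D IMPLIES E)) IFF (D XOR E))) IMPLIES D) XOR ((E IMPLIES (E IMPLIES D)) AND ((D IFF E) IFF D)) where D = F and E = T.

F

D XOR E = F XOR T = T
E IMPLIES D = T IMPLIES F = F
(E IMPLIES D) XOR D = F XOR F = F
D IMPLIES E = F IMPLIES T = T
((E IMPLIES D) XOR D) AND (D IMPLIES E) = F AND T = F
D XOR E = F XOR T = T
(((E IMPLIES D) XOR D) AND (D IMPLIES E)) IFF (D XOR E) = F IFF T = F
NOT ((((E IMPLIES D) XOR D) AND (D IMPLIES E)) IFF (D XOR E)) = NOT F = T
(D XOR E) OR NOT ((((E IMPLIES D) XOR D) AND (D IMPLIES E)) IFF (D XOR E)) = T OR T = T
((D XOR E) OR NOT ((((E IMPLIES D) XOR D) AND (D IMPLIES E)) IFF (D XOR E))) IMPLIES D = T IMPLIES F = F
E IMPLIES D = T IMPLIES F = F
E IMPLIES (E IMPLIES D) = T IMPLIES F = F
D IFF E = F IFF T = F
(D IFF E) IFF D = F IFF F = T
(E IMPLIES (E IMPLIES D)) AND ((D IFF E) IFF D) = F AND T = F
(((D XOR E) OR NOT ((((E IMPLIES D) XOR D) AND (D IMPLIES E)) IFF (D XOR E))) IMPLIES D) XOR ((E IMPLIES (E IMPLIES D)) AND ((D IFF E) IFF D)) = F XOR F = F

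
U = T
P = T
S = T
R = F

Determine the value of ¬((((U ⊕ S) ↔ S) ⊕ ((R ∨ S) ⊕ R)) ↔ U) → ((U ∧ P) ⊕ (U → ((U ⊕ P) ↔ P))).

T

U ⊕ S = T ⊕ T = F
(U ⊕ S) ↔ S = F ↔ T = F
R ∨ S = F ∨ T = T
(R ∨ S) ⊕ R = T ⊕ F = T
((U ⊕ S) ↔ S) ⊕ ((R ∨ S) ⊕ R) = F ⊕ T = T
(((U ⊕ S) ↔ S) ⊕ ((R ∨ S) ⊕ R)) ↔ U = T ↔ T = T
¬((((U ⊕ S) ↔ S) ⊕ ((R ∨ S) ⊕ R)) ↔ U) = ¬T = F
U ∧ P = T ∧ T = T
U ⊕ P = T ⊕ T = F
(U ⊕ P) ↔ P = F ↔ T = F
U → ((U ⊕ P) ↔ P) = T → F = F
(U ∧ P) ⊕ (U → ((U ⊕ P) ↔ P)) = T ⊕ F = T
¬((((U ⊕ S) ↔ S) ⊕ ((R ∨ S) ⊕ R)) ↔ U) → ((U ∧ P) ⊕ (U → ((U ⊕ P) ↔ P))) = F → T = T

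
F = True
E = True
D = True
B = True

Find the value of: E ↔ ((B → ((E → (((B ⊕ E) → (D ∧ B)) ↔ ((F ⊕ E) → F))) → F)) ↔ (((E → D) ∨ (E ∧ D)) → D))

B ⊕ E = True ⊕ True = False
D ∧ B = True ∧ True = True
(B ⊕ E) → (D ∧ B) = False → True = True
F ⊕ E = True ⊕ True = False
(F ⊕ E) → F = False → True = True
((B ⊕ E) → (D ∧ B)) ↔ ((F ⊕ E) → F) = True ↔ True = True
E → (((B ⊕ E) → (D ∧ B)) ↔ ((F ⊕ E) → F)) = True → True = True
(E → (((B ⊕ E) → (D ∧ B)) ↔ ((F ⊕ E) → F))) → F = True → True = True
B → ((E → (((B ⊕ E) → (D ∧ B)) ↔ ((F ⊕ E) → F))) → F) = True → True = True
E → D = True → True = True
E ∧ D = True ∧ True = True
(E → D) ∨ (E ∧ D) = True ∨ True = True
((E → D) ∨ (E ∧ D)) → D = True → True = True
(B → ((E → (((B ⊕ E) → (D ∧ B)) ↔ ((F ⊕ E) → F))) → F)) ↔ (((E → D) ∨ (E ∧ D)) → D) = True ↔ True = True
E ↔ ((B → ((E → (((B ⊕ E) → (D ∧ B)) ↔ ((F ⊕ E) → F))) → F)) ↔ (((E → D) ∨ (E ∧ D)) → D)) = True ↔ True = True

True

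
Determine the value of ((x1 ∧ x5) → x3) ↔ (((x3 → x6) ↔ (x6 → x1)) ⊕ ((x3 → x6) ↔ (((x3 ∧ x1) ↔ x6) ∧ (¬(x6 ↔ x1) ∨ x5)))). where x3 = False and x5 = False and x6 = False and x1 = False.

x1 ∧ x5 = False ∧ False = False
(x1 ∧ x5) → x3 = False → False = True
x3 → x6 = False → False = True
x6 → x1 = False → False = True
(x3 → x6) ↔ (x6 → x1) = True ↔ True = True
x3 → x6 = False → False = True
x3 ∧ x1 = False ∧ False = False
(x3 ∧ x1) ↔ x6 = False ↔ False = True
x6 ↔ x1 = False ↔ False = True
¬(x6 ↔ x1) = ¬True = False
¬(x6 ↔ x1) ∨ x5 = False ∨ False = False
((x3 ∧ x1) ↔ x6) ∧ (¬(x6 ↔ x1) ∨ x5) = True ∧ False = False
(x3 → x6) ↔ (((x3 ∧ x1) ↔ x6) ∧ (¬(x6 ↔ x1) ∨ x5)) = True ↔ False = False
((x3 → x6) ↔ (x6 → x1)) ⊕ ((x3 → x6) ↔ (((x3 ∧ x1) ↔ x6) ∧ (¬(x6 ↔ x1) ∨ x5))) = True ⊕ False = True
((x1 ∧ x5) → x3) ↔ (((x3 → x6) ↔ (x6 → x1)) ⊕ ((x3 → x6) ↔ (((x3 ∧ x1) ↔ x6) ∧ (¬(x6 ↔ x1) ∨ x5)))) = True ↔ True = True

True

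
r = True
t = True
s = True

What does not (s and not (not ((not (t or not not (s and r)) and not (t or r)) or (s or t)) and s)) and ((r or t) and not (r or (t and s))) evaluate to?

False

s and r = True and True = True
not (s and r) = not True = False
not not (s and r) = not False = True
t or not not (s and r) = True or True = True
not (t or not not (s and r)) = not True = False
t or r = True or True = True
not (t or r) = not True = False
not (t or not not (s and r)) and not (t or r) = False and False = False
s or t = True or True = True
(not (t or not not (s and r)) and not (t or r)) or (s or t) = False or True = True
not ((not (t or not not (s and r)) and not (t or r)) or (s or t)) = not True = False
not ((not (t or not not (s and r)) and not (t or r)) or (s or t)) and s = False and True = False
not (not ((not (t or not not (s and r)) and not (t or r)) or (s or t)) and s) = not False = True
s and not (not ((not (t or not not (s and r)) and not (t or r)) or (s or t)) and s) = True and True = True
not (s and not (not ((not (t or not not (s and r)) and not (t or r)) or (s or t)) and s)) = not True = False
r or t = True or True = True
t and s = True and True = True
r or (t and s) = True or True = True
not (r or (t and s)) = not True = False
(r or t) and not (r or (t and s)) = True and False = False
not (s and not (not ((not (t or not not (s and r)) and not (t or r)) or (s or t)) and s)) and ((r or t) and not (r or (t and s))) = False and False = False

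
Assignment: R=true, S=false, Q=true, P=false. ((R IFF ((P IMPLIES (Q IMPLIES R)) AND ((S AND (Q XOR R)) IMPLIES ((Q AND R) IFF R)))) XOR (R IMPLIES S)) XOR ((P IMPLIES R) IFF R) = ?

false

Q IMPLIES R = true IMPLIES true = true
P IMPLIES (Q IMPLIES R) = false IMPLIES true = true
Q XOR R = true XOR true = false
S AND (Q XOR R) = false AND false = false
Q AND R = true AND true = true
(Q AND R) IFF R = true IFF true = true
(S AND (Q XOR R)) IMPLIES ((Q AND R) IFF R) = false IMPLIES true = true
(P IMPLIES (Q IMPLIES R)) AND ((S AND (Q XOR R)) IMPLIES ((Q AND R) IFF R)) = true AND true = true
R IFF ((P IMPLIES (Q IMPLIES R)) AND ((S AND (Q XOR R)) IMPLIES ((Q AND R) IFF R))) = true IFF true = true
R IMPLIES S = true IMPLIES false = false
(R IFF ((P IMPLIES (Q IMPLIES R)) AND ((S AND (Q XOR R)) IMPLIES ((Q AND R) IFF R)))) XOR (R IMPLIES S) = true XOR false = true
P IMPLIES R = false IMPLIES true = true
(P IMPLIES R) IFF R = true IFF true = true
((R IFF ((P IMPLIES (Q IMPLIES R)) AND ((S AND (Q XOR R)) IMPLIES ((Q AND R) IFF R)))) XOR (R IMPLIES S)) XOR ((P IMPLIES R) IFF R) = true XOR true = false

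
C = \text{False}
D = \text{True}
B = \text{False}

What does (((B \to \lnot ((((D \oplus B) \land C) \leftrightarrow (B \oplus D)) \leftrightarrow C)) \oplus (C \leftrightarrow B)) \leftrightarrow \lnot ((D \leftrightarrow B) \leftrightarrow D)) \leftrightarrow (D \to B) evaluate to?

Substituting C=\text{False}, D=\text{True}, B=\text{False}:
D \oplus B = \text{True} \oplus \text{False} = \text{True}
(D \oplus B) \land C = \text{True} \land \text{False} = \text{False}
B \oplus D = \text{False} \oplus \text{True} = \text{True}
((D \oplus B) \land C) \leftrightarrow (B \oplus D) = \text{False} \leftrightarrow \text{True} = \text{False}
(((D \oplus B) \land C) \leftrightarrow (B \oplus D)) \leftrightarrow C = \text{False} \leftrightarrow \text{False} = \text{True}
\lnot ((((D \oplus B) \land C) \leftrightarrow (B \oplus D)) \leftrightarrow C) = \lnot \text{True} = \text{False}
B \to \lnot ((((D \oplus B) \land C) \leftrightarrow (B \oplus D)) \leftrightarrow C) = \text{False} \to \text{False} = \text{True}
C \leftrightarrow B = \text{False} \leftrightarrow \text{False} = \text{True}
(B \to \lnot ((((D \oplus B) \land C) \leftrightarrow (B \oplus D)) \leftrightarrow C)) \oplus (C \leftrightarrow B) = \text{True} \oplus \text{True} = \text{False}
D \leftrightarrow B = \text{True} \leftrightarrow \text{False} = \text{False}
(D \leftrightarrow B) \leftrightarrow D = \text{False} \leftrightarrow \text{True} = \text{False}
\lnot ((D \leftrightarrow B) \leftrightarrow D) = \lnot \text{False} = \text{True}
((B \to \lnot ((((D \oplus B) \land C) \leftrightarrow (B \oplus D)) \leftrightarrow C)) \oplus (C \leftrightarrow B)) \leftrightarrow \lnot ((D \leftrightarrow B) \leftrightarrow D) = \text{False} \leftrightarrow \text{True} = \text{False}
D \to B = \text{True} \to \text{False} = \text{False}
(((B \to \lnot ((((D \oplus B) \land C) \leftrightarrow (B \oplus D)) \leftrightarrow C)) \oplus (C \leftrightarrow B)) \leftrightarrow \lnot ((D \leftrightarrow B) \leftrightarrow D)) \leftrightarrow (D \to B) = \text{False} \leftrightarrow \text{False} = \text{True}

\text{True}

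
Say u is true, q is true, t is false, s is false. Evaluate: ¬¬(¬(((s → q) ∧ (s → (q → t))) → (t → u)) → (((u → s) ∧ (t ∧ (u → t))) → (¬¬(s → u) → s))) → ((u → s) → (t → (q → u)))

True

Substituting u=True, q=True, t=False, s=False:
s → q = False → True = True
q → t = True → False = False
s → (q → t) = False → False = True
(s → q) ∧ (s → (q → t)) = True ∧ True = True
t → u = False → True = True
((s → q) ∧ (s → (q → t))) → (t → u) = True → True = True
¬(((s → q) ∧ (s → (q → t))) → (t → u)) = ¬True = False
u → s = True → False = False
u → t = True → False = False
t ∧ (u → t) = False ∧ False = False
(u → s) ∧ (t ∧ (u → t)) = False ∧ False = False
s → u = False → True = True
¬(s → u) = ¬True = False
¬¬(s → u) = ¬False = True
¬¬(s → u) → s = True → False = False
((u → s) ∧ (t ∧ (u → t))) → (¬¬(s → u) → s) = False → False = True
¬(((s → q) ∧ (s → (q → t))) → (t → u)) → (((u → s) ∧ (t ∧ (u → t))) → (¬¬(s → u) → s)) = False → True = True
¬(¬(((s → q) ∧ (s → (q → t))) → (t → u)) → (((u → s) ∧ (t ∧ (u → t))) → (¬¬(s → u) → s))) = ¬True = False
¬¬(¬(((s → q) ∧ (s → (q → t))) → (t → u)) → (((u → s) ∧ (t ∧ (u → t))) → (¬¬(s → u) → s))) = ¬False = True
u → s = True → False = False
q → u = True → True = True
t → (q → u) = False → True = True
(u → s) → (t → (q → u)) = False → True = True
¬¬(¬(((s → q) ∧ (s → (q → t))) → (t → u)) → (((u → s) ∧ (t ∧ (u → t))) → (¬¬(s → u) → s))) → ((u → s) → (t → (q → u))) = True → True = True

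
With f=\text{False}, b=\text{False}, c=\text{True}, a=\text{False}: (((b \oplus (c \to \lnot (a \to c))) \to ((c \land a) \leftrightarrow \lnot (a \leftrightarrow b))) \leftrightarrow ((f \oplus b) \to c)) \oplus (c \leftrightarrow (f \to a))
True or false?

\text{False}

a \to c = \text{False} \to \text{True} = \text{True}
\lnot (a \to c) = \lnot \text{True} = \text{False}
c \to \lnot (a \to c) = \text{True} \to \text{False} = \text{False}
b \oplus (c \to \lnot (a \to c)) = \text{False} \oplus \text{False} = \text{False}
c \land a = \text{True} \land \text{False} = \text{False}
a \leftrightarrow b = \text{False} \leftrightarrow \text{False} = \text{True}
\lnot (a \leftrightarrow b) = \lnot \text{True} = \text{False}
(c \land a) \leftrightarrow \lnot (a \leftrightarrow b) = \text{False} \leftrightarrow \text{False} = \text{True}
(b \oplus (c \to \lnot (a \to c))) \to ((c \land a) \leftrightarrow \lnot (a \leftrightarrow b)) = \text{False} \to \text{True} = \text{True}
f \oplus b = \text{False} \oplus \text{False} = \text{False}
(f \oplus b) \to c = \text{False} \to \text{True} = \text{True}
((b \oplus (c \to \lnot (a \to c))) \to ((c \land a) \leftrightarrow \lnot (a \leftrightarrow b))) \leftrightarrow ((f \oplus b) \to c) = \text{True} \leftrightarrow \text{True} = \text{True}
f \to a = \text{False} \to \text{False} = \text{True}
c \leftrightarrow (f \to a) = \text{True} \leftrightarrow \text{True} = \text{True}
(((b \oplus (c \to \lnot (a \to c))) \to ((c \land a) \leftrightarrow \lnot (a \leftrightarrow b))) \leftrightarrow ((f \oplus b) \to c)) \oplus (c \leftrightarrow (f \to a)) = \text{True} \oplus \text{True} = \text{False}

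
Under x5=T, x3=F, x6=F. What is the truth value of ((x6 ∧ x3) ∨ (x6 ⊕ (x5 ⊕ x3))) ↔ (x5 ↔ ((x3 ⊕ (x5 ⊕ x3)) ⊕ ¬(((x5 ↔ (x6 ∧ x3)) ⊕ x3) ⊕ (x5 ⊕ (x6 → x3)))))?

x6 ∧ x3 = F ∧ F = F
x5 ⊕ x3 = T ⊕ F = T
x6 ⊕ (x5 ⊕ x3) = F ⊕ T = T
(x6 ∧ x3) ∨ (x6 ⊕ (x5 ⊕ x3)) = F ∨ T = T
x5 ⊕ x3 = T ⊕ F = T
x3 ⊕ (x5 ⊕ x3) = F ⊕ T = T
x6 ∧ x3 = F ∧ F = F
x5 ↔ (x6 ∧ x3) = T ↔ F = F
(x5 ↔ (x6 ∧ x3)) ⊕ x3 = F ⊕ F = F
x6 → x3 = F → F = T
x5 ⊕ (x6 → x3) = T ⊕ T = F
((x5 ↔ (x6 ∧ x3)) ⊕ x3) ⊕ (x5 ⊕ (x6 → x3)) = F ⊕ F = F
¬(((x5 ↔ (x6 ∧ x3)) ⊕ x3) ⊕ (x5 ⊕ (x6 → x3))) = ¬F = T
(x3 ⊕ (x5 ⊕ x3)) ⊕ ¬(((x5 ↔ (x6 ∧ x3)) ⊕ x3) ⊕ (x5 ⊕ (x6 → x3))) = T ⊕ T = F
x5 ↔ ((x3 ⊕ (x5 ⊕ x3)) ⊕ ¬(((x5 ↔ (x6 ∧ x3)) ⊕ x3) ⊕ (x5 ⊕ (x6 → x3)))) = T ↔ F = F
((x6 ∧ x3) ∨ (x6 ⊕ (x5 ⊕ x3))) ↔ (x5 ↔ ((x3 ⊕ (x5 ⊕ x3)) ⊕ ¬(((x5 ↔ (x6 ∧ x3)) ⊕ x3) ⊕ (x5 ⊕ (x6 → x3))))) = T ↔ F = F

F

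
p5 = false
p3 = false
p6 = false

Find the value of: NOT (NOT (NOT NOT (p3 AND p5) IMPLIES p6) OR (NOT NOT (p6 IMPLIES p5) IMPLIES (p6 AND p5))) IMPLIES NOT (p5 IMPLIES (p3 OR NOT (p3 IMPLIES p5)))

Substituting p5=false, p3=false, p6=false:
p3 AND p5 = false AND false = false
NOT (p3 AND p5) = NOT false = true
NOT NOT (p3 AND p5) = NOT true = false
NOT NOT (p3 AND p5) IMPLIES p6 = false IMPLIES false = true
NOT (NOT NOT (p3 AND p5) IMPLIES p6) = NOT true = false
p6 IMPLIES p5 = false IMPLIES false = true
NOT (p6 IMPLIES p5) = NOT true = false
NOT NOT (p6 IMPLIES p5) = NOT false = true
p6 AND p5 = false AND false = false
NOT NOT (p6 IMPLIES p5) IMPLIES (p6 AND p5) = true IMPLIES false = false
NOT (NOT NOT (p3 AND p5) IMPLIES p6) OR (NOT NOT (p6 IMPLIES p5) IMPLIES (p6 AND p5)) = false OR false = false
NOT (NOT (NOT NOT (p3 AND p5) IMPLIES p6) OR (NOT NOT (p6 IMPLIES p5) IMPLIES (p6 AND p5))) = NOT false = true
p3 IMPLIES p5 = false IMPLIES false = true
NOT (p3 IMPLIES p5) = NOT true = false
p3 OR NOT (p3 IMPLIES p5) = false OR false = false
p5 IMPLIES (p3 OR NOT (p3 IMPLIES p5)) = false IMPLIES false = true
NOT (p5 IMPLIES (p3 OR NOT (p3 IMPLIES p5))) = NOT true = false
NOT (NOT (NOT NOT (p3 AND p5) IMPLIES p6) OR (NOT NOT (p6 IMPLIES p5) IMPLIES (p6 AND p5))) IMPLIES NOT (p5 IMPLIES (p3 OR NOT (p3 IMPLIES p5))) = true IMPLIES false = false

false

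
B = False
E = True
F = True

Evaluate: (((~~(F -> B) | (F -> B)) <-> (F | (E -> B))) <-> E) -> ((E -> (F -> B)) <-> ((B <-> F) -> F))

True

Substituting B=False, E=True, F=True:
F -> B = True -> False = False
~(F -> B) = ~False = True
~~(F -> B) = ~True = False
F -> B = True -> False = False
~~(F -> B) | (F -> B) = False | False = False
E -> B = True -> False = False
F | (E -> B) = True | False = True
(~~(F -> B) | (F -> B)) <-> (F | (E -> B)) = False <-> True = False
((~~(F -> B) | (F -> B)) <-> (F | (E -> B))) <-> E = False <-> True = False
F -> B = True -> False = False
E -> (F -> B) = True -> False = False
B <-> F = False <-> True = False
(B <-> F) -> F = False -> True = True
(E -> (F -> B)) <-> ((B <-> F) -> F) = False <-> True = False
(((~~(F -> B) | (F -> B)) <-> (F | (E -> B))) <-> E) -> ((E -> (F -> B)) <-> ((B <-> F) -> F)) = False -> False = True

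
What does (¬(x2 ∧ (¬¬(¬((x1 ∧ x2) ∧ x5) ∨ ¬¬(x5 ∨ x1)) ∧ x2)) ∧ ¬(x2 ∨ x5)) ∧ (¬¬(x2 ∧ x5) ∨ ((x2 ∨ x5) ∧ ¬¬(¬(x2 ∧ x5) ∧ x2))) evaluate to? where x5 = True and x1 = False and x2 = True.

x1 ∧ x2 = False ∧ True = False
(x1 ∧ x2) ∧ x5 = False ∧ True = False
¬((x1 ∧ x2) ∧ x5) = ¬False = True
x5 ∨ x1 = True ∨ False = True
¬(x5 ∨ x1) = ¬True = False
¬¬(x5 ∨ x1) = ¬False = True
¬((x1 ∧ x2) ∧ x5) ∨ ¬¬(x5 ∨ x1) = True ∨ True = True
¬(¬((x1 ∧ x2) ∧ x5) ∨ ¬¬(x5 ∨ x1)) = ¬True = False
¬¬(¬((x1 ∧ x2) ∧ x5) ∨ ¬¬(x5 ∨ x1)) = ¬False = True
¬¬(¬((x1 ∧ x2) ∧ x5) ∨ ¬¬(x5 ∨ x1)) ∧ x2 = True ∧ True = True
x2 ∧ (¬¬(¬((x1 ∧ x2) ∧ x5) ∨ ¬¬(x5 ∨ x1)) ∧ x2) = True ∧ True = True
¬(x2 ∧ (¬¬(¬((x1 ∧ x2) ∧ x5) ∨ ¬¬(x5 ∨ x1)) ∧ x2)) = ¬True = False
x2 ∨ x5 = True ∨ True = True
¬(x2 ∨ x5) = ¬True = False
¬(x2 ∧ (¬¬(¬((x1 ∧ x2) ∧ x5) ∨ ¬¬(x5 ∨ x1)) ∧ x2)) ∧ ¬(x2 ∨ x5) = False ∧ False = False
x2 ∧ x5 = True ∧ True = True
¬(x2 ∧ x5) = ¬True = False
¬¬(x2 ∧ x5) = ¬False = True
x2 ∨ x5 = True ∨ True = True
x2 ∧ x5 = True ∧ True = True
¬(x2 ∧ x5) = ¬True = False
¬(x2 ∧ x5) ∧ x2 = False ∧ True = False
¬(¬(x2 ∧ x5) ∧ x2) = ¬False = True
¬¬(¬(x2 ∧ x5) ∧ x2) = ¬True = False
(x2 ∨ x5) ∧ ¬¬(¬(x2 ∧ x5) ∧ x2) = True ∧ False = False
¬¬(x2 ∧ x5) ∨ ((x2 ∨ x5) ∧ ¬¬(¬(x2 ∧ x5) ∧ x2)) = True ∨ False = True
(¬(x2 ∧ (¬¬(¬((x1 ∧ x2) ∧ x5) ∨ ¬¬(x5 ∨ x1)) ∧ x2)) ∧ ¬(x2 ∨ x5)) ∧ (¬¬(x2 ∧ x5) ∨ ((x2 ∨ x5) ∧ ¬¬(¬(x2 ∧ x5) ∧ x2))) = False ∧ True = False

False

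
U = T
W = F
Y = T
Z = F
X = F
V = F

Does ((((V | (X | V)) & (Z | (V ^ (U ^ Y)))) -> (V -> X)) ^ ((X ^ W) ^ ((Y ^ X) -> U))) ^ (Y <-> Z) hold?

F

Substituting U=T, W=F, Y=T, Z=F, X=F, V=F:
X | V = F | F = F
V | (X | V) = F | F = F
U ^ Y = T ^ T = F
V ^ (U ^ Y) = F ^ F = F
Z | (V ^ (U ^ Y)) = F | F = F
(V | (X | V)) & (Z | (V ^ (U ^ Y))) = F & F = F
V -> X = F -> F = T
((V | (X | V)) & (Z | (V ^ (U ^ Y)))) -> (V -> X) = F -> T = T
X ^ W = F ^ F = F
Y ^ X = T ^ F = T
(Y ^ X) -> U = T -> T = T
(X ^ W) ^ ((Y ^ X) -> U) = F ^ T = T
(((V | (X | V)) & (Z | (V ^ (U ^ Y)))) -> (V -> X)) ^ ((X ^ W) ^ ((Y ^ X) -> U)) = T ^ T = F
Y <-> Z = T <-> F = F
((((V | (X | V)) & (Z | (V ^ (U ^ Y)))) -> (V -> X)) ^ ((X ^ W) ^ ((Y ^ X) -> U))) ^ (Y <-> Z) = F ^ F = F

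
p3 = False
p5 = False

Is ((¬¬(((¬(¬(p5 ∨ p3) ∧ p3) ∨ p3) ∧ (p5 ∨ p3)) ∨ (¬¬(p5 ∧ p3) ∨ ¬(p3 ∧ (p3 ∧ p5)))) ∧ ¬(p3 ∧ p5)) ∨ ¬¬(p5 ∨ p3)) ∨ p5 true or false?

p5 ∨ p3 = False ∨ False = False
¬(p5 ∨ p3) = ¬False = True
¬(p5 ∨ p3) ∧ p3 = True ∧ False = False
¬(¬(p5 ∨ p3) ∧ p3) = ¬False = True
¬(¬(p5 ∨ p3) ∧ p3) ∨ p3 = True ∨ False = True
p5 ∨ p3 = False ∨ False = False
(¬(¬(p5 ∨ p3) ∧ p3) ∨ p3) ∧ (p5 ∨ p3) = True ∧ False = False
p5 ∧ p3 = False ∧ False = False
¬(p5 ∧ p3) = ¬False = True
¬¬(p5 ∧ p3) = ¬True = False
p3 ∧ p5 = False ∧ False = False
p3 ∧ (p3 ∧ p5) = False ∧ False = False
¬(p3 ∧ (p3 ∧ p5)) = ¬False = True
¬¬(p5 ∧ p3) ∨ ¬(p3 ∧ (p3 ∧ p5)) = False ∨ True = True
((¬(¬(p5 ∨ p3) ∧ p3) ∨ p3) ∧ (p5 ∨ p3)) ∨ (¬¬(p5 ∧ p3) ∨ ¬(p3 ∧ (p3 ∧ p5))) = False ∨ True = True
¬(((¬(¬(p5 ∨ p3) ∧ p3) ∨ p3) ∧ (p5 ∨ p3)) ∨ (¬¬(p5 ∧ p3) ∨ ¬(p3 ∧ (p3 ∧ p5)))) = ¬True = False
¬¬(((¬(¬(p5 ∨ p3) ∧ p3) ∨ p3) ∧ (p5 ∨ p3)) ∨ (¬¬(p5 ∧ p3) ∨ ¬(p3 ∧ (p3 ∧ p5)))) = ¬False = True
p3 ∧ p5 = False ∧ False = False
¬(p3 ∧ p5) = ¬False = True
¬¬(((¬(¬(p5 ∨ p3) ∧ p3) ∨ p3) ∧ (p5 ∨ p3)) ∨ (¬¬(p5 ∧ p3) ∨ ¬(p3 ∧ (p3 ∧ p5)))) ∧ ¬(p3 ∧ p5) = True ∧ True = True
p5 ∨ p3 = False ∨ False = False
¬(p5 ∨ p3) = ¬False = True
¬¬(p5 ∨ p3) = ¬True = False
(¬¬(((¬(¬(p5 ∨ p3) ∧ p3) ∨ p3) ∧ (p5 ∨ p3)) ∨ (¬¬(p5 ∧ p3) ∨ ¬(p3 ∧ (p3 ∧ p5)))) ∧ ¬(p3 ∧ p5)) ∨ ¬¬(p5 ∨ p3) = True ∨ False = True
((¬¬(((¬(¬(p5 ∨ p3) ∧ p3) ∨ p3) ∧ (p5 ∨ p3)) ∨ (¬¬(p5 ∧ p3) ∨ ¬(p3 ∧ (p3 ∧ p5)))) ∧ ¬(p3 ∧ p5)) ∨ ¬¬(p5 ∨ p3)) ∨ p5 = True ∨ False = True

True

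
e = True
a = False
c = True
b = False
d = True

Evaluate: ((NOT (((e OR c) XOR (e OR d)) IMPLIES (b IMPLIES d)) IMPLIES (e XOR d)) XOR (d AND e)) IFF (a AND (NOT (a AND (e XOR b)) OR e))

True

e OR c = True OR True = True
e OR d = True OR True = True
(e OR c) XOR (e OR d) = True XOR True = False
b IMPLIES d = False IMPLIES True = True
((e OR c) XOR (e OR d)) IMPLIES (b IMPLIES d) = False IMPLIES True = True
NOT (((e OR c) XOR (e OR d)) IMPLIES (b IMPLIES d)) = NOT True = False
e XOR d = True XOR True = False
NOT (((e OR c) XOR (e OR d)) IMPLIES (b IMPLIES d)) IMPLIES (e XOR d) = False IMPLIES False = True
d AND e = True AND True = True
(NOT (((e OR c) XOR (e OR d)) IMPLIES (b IMPLIES d)) IMPLIES (e XOR d)) XOR (d AND e) = True XOR True = False
e XOR b = True XOR False = True
a AND (e XOR b) = False AND True = False
NOT (a AND (e XOR b)) = NOT False = True
NOT (a AND (e XOR b)) OR e = True OR True = True
a AND (NOT (a AND (e XOR b)) OR e) = False AND True = False
((NOT (((e OR c) XOR (e OR d)) IMPLIES (b IMPLIES d)) IMPLIES (e XOR d)) XOR (d AND e)) IFF (a AND (NOT (a AND (e XOR b)) OR e)) = False IFF False = True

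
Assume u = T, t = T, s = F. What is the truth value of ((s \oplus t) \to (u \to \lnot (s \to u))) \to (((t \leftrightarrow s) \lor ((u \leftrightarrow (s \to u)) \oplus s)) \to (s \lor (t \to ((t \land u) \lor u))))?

T

s \oplus t = F \oplus T = T
s \to u = F \to T = T
\lnot (s \to u) = \lnot T = F
u \to \lnot (s \to u) = T \to F = F
(s \oplus t) \to (u \to \lnot (s \to u)) = T \to F = F
t \leftrightarrow s = T \leftrightarrow F = F
s \to u = F \to T = T
u \leftrightarrow (s \to u) = T \leftrightarrow T = T
(u \leftrightarrow (s \to u)) \oplus s = T \oplus F = T
(t \leftrightarrow s) \lor ((u \leftrightarrow (s \to u)) \oplus s) = F \lor T = T
t \land u = T \land T = T
(t \land u) \lor u = T \lor T = T
t \to ((t \land u) \lor u) = T \to T = T
s \lor (t \to ((t \land u) \lor u)) = F \lor T = T
((t \leftrightarrow s) \lor ((u \leftrightarrow (s \to u)) \oplus s)) \to (s \lor (t \to ((t \land u) \lor u))) = T \to T = T
((s \oplus t) \to (u \to \lnot (s \to u))) \to (((t \leftrightarrow s) \lor ((u \leftrightarrow (s \to u)) \oplus s)) \to (s \lor (t \to ((t \land u) \lor u)))) = F \to T = T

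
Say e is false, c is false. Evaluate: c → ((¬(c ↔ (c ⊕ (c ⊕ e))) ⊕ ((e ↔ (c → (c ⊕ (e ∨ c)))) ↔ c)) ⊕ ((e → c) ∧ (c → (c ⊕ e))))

T

c ⊕ e = F ⊕ F = F
c ⊕ (c ⊕ e) = F ⊕ F = F
c ↔ (c ⊕ (c ⊕ e)) = F ↔ F = T
¬(c ↔ (c ⊕ (c ⊕ e))) = ¬T = F
e ∨ c = F ∨ F = F
c ⊕ (e ∨ c) = F ⊕ F = F
c → (c ⊕ (e ∨ c)) = F → F = T
e ↔ (c → (c ⊕ (e ∨ c))) = F ↔ T = F
(e ↔ (c → (c ⊕ (e ∨ c)))) ↔ c = F ↔ F = T
¬(c ↔ (c ⊕ (c ⊕ e))) ⊕ ((e ↔ (c → (c ⊕ (e ∨ c)))) ↔ c) = F ⊕ T = T
e → c = F → F = T
c ⊕ e = F ⊕ F = F
c → (c ⊕ e) = F → F = T
(e → c) ∧ (c → (c ⊕ e)) = T ∧ T = T
(¬(c ↔ (c ⊕ (c ⊕ e))) ⊕ ((e ↔ (c → (c ⊕ (e ∨ c)))) ↔ c)) ⊕ ((e → c) ∧ (c → (c ⊕ e))) = T ⊕ T = F
c → ((¬(c ↔ (c ⊕ (c ⊕ e))) ⊕ ((e ↔ (c → (c ⊕ (e ∨ c)))) ↔ c)) ⊕ ((e → c) ∧ (c → (c ⊕ e)))) = F → F = T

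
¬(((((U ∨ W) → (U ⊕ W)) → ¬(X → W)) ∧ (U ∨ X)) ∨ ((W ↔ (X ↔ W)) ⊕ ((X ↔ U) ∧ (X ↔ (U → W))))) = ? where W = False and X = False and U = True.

U ∨ W = True ∨ False = True
U ⊕ W = True ⊕ False = True
(U ∨ W) → (U ⊕ W) = True → True = True
X → W = False → False = True
¬(X → W) = ¬True = False
((U ∨ W) → (U ⊕ W)) → ¬(X → W) = True → False = False
U ∨ X = True ∨ False = True
(((U ∨ W) → (U ⊕ W)) → ¬(X → W)) ∧ (U ∨ X) = False ∧ True = False
X ↔ W = False ↔ False = True
W ↔ (X ↔ W) = False ↔ True = False
X ↔ U = False ↔ True = False
U → W = True → False = False
X ↔ (U → W) = False ↔ False = True
(X ↔ U) ∧ (X ↔ (U → W)) = False ∧ True = False
(W ↔ (X ↔ W)) ⊕ ((X ↔ U) ∧ (X ↔ (U → W))) = False ⊕ False = False
((((U ∨ W) → (U ⊕ W)) → ¬(X → W)) ∧ (U ∨ X)) ∨ ((W ↔ (X ↔ W)) ⊕ ((X ↔ U) ∧ (X ↔ (U → W)))) = False ∨ False = False
¬(((((U ∨ W) → (U ⊕ W)) → ¬(X → W)) ∧ (U ∨ X)) ∨ ((W ↔ (X ↔ W)) ⊕ ((X ↔ U) ∧ (X ↔ (U → W))))) = ¬False = True

True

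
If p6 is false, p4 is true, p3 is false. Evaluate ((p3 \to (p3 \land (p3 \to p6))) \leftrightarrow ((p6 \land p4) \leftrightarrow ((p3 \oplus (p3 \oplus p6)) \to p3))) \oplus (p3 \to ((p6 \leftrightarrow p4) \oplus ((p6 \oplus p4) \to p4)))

p3 \to p6 = \text{False} \to \text{False} = \text{True}
p3 \land (p3 \to p6) = \text{False} \land \text{True} = \text{False}
p3 \to (p3 \land (p3 \to p6)) = \text{False} \to \text{False} = \text{True}
p6 \land p4 = \text{False} \land \text{True} = \text{False}
p3 \oplus p6 = \text{False} \oplus \text{False} = \text{False}
p3 \oplus (p3 \oplus p6) = \text{False} \oplus \text{False} = \text{False}
(p3 \oplus (p3 \oplus p6)) \to p3 = \text{False} \to \text{False} = \text{True}
(p6 \land p4) \leftrightarrow ((p3 \oplus (p3 \oplus p6)) \to p3) = \text{False} \leftrightarrow \text{True} = \text{False}
(p3 \to (p3 \land (p3 \to p6))) \leftrightarrow ((p6 \land p4) \leftrightarrow ((p3 \oplus (p3 \oplus p6)) \to p3)) = \text{True} \leftrightarrow \text{False} = \text{False}
p6 \leftrightarrow p4 = \text{False} \leftrightarrow \text{True} = \text{False}
p6 \oplus p4 = \text{False} \oplus \text{True} = \text{True}
(p6 \oplus p4) \to p4 = \text{True} \to \text{True} = \text{True}
(p6 \leftrightarrow p4) \oplus ((p6 \oplus p4) \to p4) = \text{False} \oplus \text{True} = \text{True}
p3 \to ((p6 \leftrightarrow p4) \oplus ((p6 \oplus p4) \to p4)) = \text{False} \to \text{True} = \text{True}
((p3 \to (p3 \land (p3 \to p6))) \leftrightarrow ((p6 \land p4) \leftrightarrow ((p3 \oplus (p3 \oplus p6)) \to p3))) \oplus (p3 \to ((p6 \leftrightarrow p4) \oplus ((p6 \oplus p4) \to p4))) = \text{False} \oplus \text{True} = \text{True}

\text{True}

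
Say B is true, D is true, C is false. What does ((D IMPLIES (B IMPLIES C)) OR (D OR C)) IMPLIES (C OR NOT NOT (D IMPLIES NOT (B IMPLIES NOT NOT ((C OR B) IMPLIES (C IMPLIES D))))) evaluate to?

B IMPLIES C = true IMPLIES false = false
D IMPLIES (B IMPLIES C) = true IMPLIES false = false
D OR C = true OR false = true
(D IMPLIES (B IMPLIES C)) OR (D OR C) = false OR true = true
C OR B = false OR true = true
C IMPLIES D = false IMPLIES true = true
(C OR B) IMPLIES (C IMPLIES D) = true IMPLIES true = true
NOT ((C OR B) IMPLIES (C IMPLIES D)) = NOT true = false
NOT NOT ((C OR B) IMPLIES (C IMPLIES D)) = NOT false = true
B IMPLIES NOT NOT ((C OR B) IMPLIES (C IMPLIES D)) = true IMPLIES true = true
NOT (B IMPLIES NOT NOT ((C OR B) IMPLIES (C IMPLIES D))) = NOT true = false
D IMPLIES NOT (B IMPLIES NOT NOT ((C OR B) IMPLIES (C IMPLIES D))) = true IMPLIES false = false
NOT (D IMPLIES NOT (B IMPLIES NOT NOT ((C OR B) IMPLIES (C IMPLIES D)))) = NOT false = true
NOT NOT (D IMPLIES NOT (B IMPLIES NOT NOT ((C OR B) IMPLIES (C IMPLIES D)))) = NOT true = false
C OR NOT NOT (D IMPLIES NOT (B IMPLIES NOT NOT ((C OR B) IMPLIES (C IMPLIES D)))) = false OR false = false
((D IMPLIES (B IMPLIES C)) OR (D OR C)) IMPLIES (C OR NOT NOT (D IMPLIES NOT (B IMPLIES NOT NOT ((C OR B) IMPLIES (C IMPLIES D))))) = true IMPLIES false = false

false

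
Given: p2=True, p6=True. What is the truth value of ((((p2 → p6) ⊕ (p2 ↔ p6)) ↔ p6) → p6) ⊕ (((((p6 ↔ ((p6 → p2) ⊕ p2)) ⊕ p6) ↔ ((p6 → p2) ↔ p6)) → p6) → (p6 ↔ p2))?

False

p2 → p6 = True → True = True
p2 ↔ p6 = True ↔ True = True
(p2 → p6) ⊕ (p2 ↔ p6) = True ⊕ True = False
((p2 → p6) ⊕ (p2 ↔ p6)) ↔ p6 = False ↔ True = False
(((p2 → p6) ⊕ (p2 ↔ p6)) ↔ p6) → p6 = False → True = True
p6 → p2 = True → True = True
(p6 → p2) ⊕ p2 = True ⊕ True = False
p6 ↔ ((p6 → p2) ⊕ p2) = True ↔ False = False
(p6 ↔ ((p6 → p2) ⊕ p2)) ⊕ p6 = False ⊕ True = True
p6 → p2 = True → True = True
(p6 → p2) ↔ p6 = True ↔ True = True
((p6 ↔ ((p6 → p2) ⊕ p2)) ⊕ p6) ↔ ((p6 → p2) ↔ p6) = True ↔ True = True
(((p6 ↔ ((p6 → p2) ⊕ p2)) ⊕ p6) ↔ ((p6 → p2) ↔ p6)) → p6 = True → True = True
p6 ↔ p2 = True ↔ True = True
((((p6 ↔ ((p6 → p2) ⊕ p2)) ⊕ p6) ↔ ((p6 → p2) ↔ p6)) → p6) → (p6 ↔ p2) = True → True = True
((((p2 → p6) ⊕ (p2 ↔ p6)) ↔ p6) → p6) ⊕ (((((p6 ↔ ((p6 → p2) ⊕ p2)) ⊕ p6) ↔ ((p6 → p2) ↔ p6)) → p6) → (p6 ↔ p2)) = True ⊕ True = False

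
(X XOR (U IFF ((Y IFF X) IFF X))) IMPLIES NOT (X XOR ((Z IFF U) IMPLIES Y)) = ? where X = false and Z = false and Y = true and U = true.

Substituting X=false, Z=false, Y=true, U=true:
Y IFF X = true IFF false = false
(Y IFF X) IFF X = false IFF false = true
U IFF ((Y IFF X) IFF X) = true IFF true = true
X XOR (U IFF ((Y IFF X) IFF X)) = false XOR true = true
Z IFF U = false IFF true = false
(Z IFF U) IMPLIES Y = false IMPLIES true = true
X XOR ((Z IFF U) IMPLIES Y) = false XOR true = true
NOT (X XOR ((Z IFF U) IMPLIES Y)) = NOT true = false
(X XOR (U IFF ((Y IFF X) IFF X))) IMPLIES NOT (X XOR ((Z IFF U) IMPLIES Y)) = true IMPLIES false = false

false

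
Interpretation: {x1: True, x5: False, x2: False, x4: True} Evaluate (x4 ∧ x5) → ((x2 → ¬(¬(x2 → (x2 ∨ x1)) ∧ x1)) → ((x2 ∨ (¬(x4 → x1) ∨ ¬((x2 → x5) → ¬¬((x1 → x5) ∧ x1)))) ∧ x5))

True

x4 ∧ x5 = True ∧ False = False
x2 ∨ x1 = False ∨ True = True
x2 → (x2 ∨ x1) = False → True = True
¬(x2 → (x2 ∨ x1)) = ¬True = False
¬(x2 → (x2 ∨ x1)) ∧ x1 = False ∧ True = False
¬(¬(x2 → (x2 ∨ x1)) ∧ x1) = ¬False = True
x2 → ¬(¬(x2 → (x2 ∨ x1)) ∧ x1) = False → True = True
x4 → x1 = True → True = True
¬(x4 → x1) = ¬True = False
x2 → x5 = False → False = True
x1 → x5 = True → False = False
(x1 → x5) ∧ x1 = False ∧ True = False
¬((x1 → x5) ∧ x1) = ¬False = True
¬¬((x1 → x5) ∧ x1) = ¬True = False
(x2 → x5) → ¬¬((x1 → x5) ∧ x1) = True → False = False
¬((x2 → x5) → ¬¬((x1 → x5) ∧ x1)) = ¬False = True
¬(x4 → x1) ∨ ¬((x2 → x5) → ¬¬((x1 → x5) ∧ x1)) = False ∨ True = True
x2 ∨ (¬(x4 → x1) ∨ ¬((x2 → x5) → ¬¬((x1 → x5) ∧ x1))) = False ∨ True = True
(x2 ∨ (¬(x4 → x1) ∨ ¬((x2 → x5) → ¬¬((x1 → x5) ∧ x1)))) ∧ x5 = True ∧ False = False
(x2 → ¬(¬(x2 → (x2 ∨ x1)) ∧ x1)) → ((x2 ∨ (¬(x4 → x1) ∨ ¬((x2 → x5) → ¬¬((x1 → x5) ∧ x1)))) ∧ x5) = True → False = False
(x4 ∧ x5) → ((x2 → ¬(¬(x2 → (x2 ∨ x1)) ∧ x1)) → ((x2 ∨ (¬(x4 → x1) ∨ ¬((x2 → x5) → ¬¬((x1 → x5) ∧ x1)))) ∧ x5)) = False → False = True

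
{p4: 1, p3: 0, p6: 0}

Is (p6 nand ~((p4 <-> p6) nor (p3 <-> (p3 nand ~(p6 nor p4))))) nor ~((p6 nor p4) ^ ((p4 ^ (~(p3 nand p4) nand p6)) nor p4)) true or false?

p4 <-> p6 = 1 <-> 0 = 0
p6 nor p4 = 0 nor 1 = 0
~(p6 nor p4) = ~0 = 1
p3 nand ~(p6 nor p4) = 0 nand 1 = 1
p3 <-> (p3 nand ~(p6 nor p4)) = 0 <-> 1 = 0
(p4 <-> p6) nor (p3 <-> (p3 nand ~(p6 nor p4))) = 0 nor 0 = 1
~((p4 <-> p6) nor (p3 <-> (p3 nand ~(p6 nor p4)))) = ~1 = 0
p6 nand ~((p4 <-> p6) nor (p3 <-> (p3 nand ~(p6 nor p4)))) = 0 nand 0 = 1
p6 nor p4 = 0 nor 1 = 0
p3 nand p4 = 0 nand 1 = 1
~(p3 nand p4) = ~1 = 0
~(p3 nand p4) nand p6 = 0 nand 0 = 1
p4 ^ (~(p3 nand p4) nand p6) = 1 ^ 1 = 0
(p4 ^ (~(p3 nand p4) nand p6)) nor p4 = 0 nor 1 = 0
(p6 nor p4) ^ ((p4 ^ (~(p3 nand p4) nand p6)) nor p4) = 0 ^ 0 = 0
~((p6 nor p4) ^ ((p4 ^ (~(p3 nand p4) nand p6)) nor p4)) = ~0 = 1
(p6 nand ~((p4 <-> p6) nor (p3 <-> (p3 nand ~(p6 nor p4))))) nor ~((p6 nor p4) ^ ((p4 ^ (~(p3 nand p4) nand p6)) nor p4)) = 1 nor 1 = 0

0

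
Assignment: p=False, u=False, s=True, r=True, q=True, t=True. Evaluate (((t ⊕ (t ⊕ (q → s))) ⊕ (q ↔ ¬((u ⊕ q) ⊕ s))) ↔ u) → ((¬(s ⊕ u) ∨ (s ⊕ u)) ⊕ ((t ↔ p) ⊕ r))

False

Substituting p=False, u=False, s=True, r=True, q=True, t=True:
q → s = True → True = True
t ⊕ (q → s) = True ⊕ True = False
t ⊕ (t ⊕ (q → s)) = True ⊕ False = True
u ⊕ q = False ⊕ True = True
(u ⊕ q) ⊕ s = True ⊕ True = False
¬((u ⊕ q) ⊕ s) = ¬False = True
q ↔ ¬((u ⊕ q) ⊕ s) = True ↔ True = True
(t ⊕ (t ⊕ (q → s))) ⊕ (q ↔ ¬((u ⊕ q) ⊕ s)) = True ⊕ True = False
((t ⊕ (t ⊕ (q → s))) ⊕ (q ↔ ¬((u ⊕ q) ⊕ s))) ↔ u = False ↔ False = True
s ⊕ u = True ⊕ False = True
¬(s ⊕ u) = ¬True = False
s ⊕ u = True ⊕ False = True
¬(s ⊕ u) ∨ (s ⊕ u) = False ∨ True = True
t ↔ p = True ↔ False = False
(t ↔ p) ⊕ r = False ⊕ True = True
(¬(s ⊕ u) ∨ (s ⊕ u)) ⊕ ((t ↔ p) ⊕ r) = True ⊕ True = False
(((t ⊕ (t ⊕ (q → s))) ⊕ (q ↔ ¬((u ⊕ q) ⊕ s))) ↔ u) → ((¬(s ⊕ u) ∨ (s ⊕ u)) ⊕ ((t ↔ p) ⊕ r)) = True → False = False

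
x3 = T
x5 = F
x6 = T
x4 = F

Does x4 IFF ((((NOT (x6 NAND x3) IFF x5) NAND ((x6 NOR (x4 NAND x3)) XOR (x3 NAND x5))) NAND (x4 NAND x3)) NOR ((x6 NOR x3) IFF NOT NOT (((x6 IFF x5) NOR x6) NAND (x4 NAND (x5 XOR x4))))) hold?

x6 NAND x3 = T NAND T = F
NOT (x6 NAND x3) = NOT F = T
NOT (x6 NAND x3) IFF x5 = T IFF F = F
x4 NAND x3 = F NAND T = T
x6 NOR (x4 NAND x3) = T NOR T = F
x3 NAND x5 = T NAND F = T
(x6 NOR (x4 NAND x3)) XOR (x3 NAND x5) = F XOR T = T
(NOT (x6 NAND x3) IFF x5) NAND ((x6 NOR (x4 NAND x3)) XOR (x3 NAND x5)) = F NAND T = T
x4 NAND x3 = F NAND T = T
((NOT (x6 NAND x3) IFF x5) NAND ((x6 NOR (x4 NAND x3)) XOR (x3 NAND x5))) NAND (x4 NAND x3) = T NAND T = F
x6 NOR x3 = T NOR T = F
x6 IFF x5 = T IFF F = F
(x6 IFF x5) NOR x6 = F NOR T = F
x5 XOR x4 = F XOR F = F
x4 NAND (x5 XOR x4) = F NAND F = T
((x6 IFF x5) NOR x6) NAND (x4 NAND (x5 XOR x4)) = F NAND T = T
NOT (((x6 IFF x5) NOR x6) NAND (x4 NAND (x5 XOR x4))) = NOT T = F
NOT NOT (((x6 IFF x5) NOR x6) NAND (x4 NAND (x5 XOR x4))) = NOT F = T
(x6 NOR x3) IFF NOT NOT (((x6 IFF x5) NOR x6) NAND (x4 NAND (x5 XOR x4))) = F IFF T = F
(((NOT (x6 NAND x3) IFF x5) NAND ((x6 NOR (x4 NAND x3)) XOR (x3 NAND x5))) NAND (x4 NAND x3)) NOR ((x6 NOR x3) IFF NOT NOT (((x6 IFF x5) NOR x6) NAND (x4 NAND (x5 XOR x4)))) = F NOR F = T
x4 IFF ((((NOT (x6 NAND x3) IFF x5) NAND ((x6 NOR (x4 NAND x3)) XOR (x3 NAND x5))) NAND (x4 NAND x3)) NOR ((x6 NOR x3) IFF NOT NOT (((x6 IFF x5) NOR x6) NAND (x4 NAND (x5 XOR x4))))) = F IFF T = F

F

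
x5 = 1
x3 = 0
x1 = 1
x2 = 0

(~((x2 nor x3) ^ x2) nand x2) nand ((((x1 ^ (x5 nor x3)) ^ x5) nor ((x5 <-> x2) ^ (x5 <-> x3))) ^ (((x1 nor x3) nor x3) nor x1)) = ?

0

Substituting x5=1, x3=0, x1=1, x2=0:
x2 nor x3 = 0 nor 0 = 1
(x2 nor x3) ^ x2 = 1 ^ 0 = 1
~((x2 nor x3) ^ x2) = ~1 = 0
~((x2 nor x3) ^ x2) nand x2 = 0 nand 0 = 1
x5 nor x3 = 1 nor 0 = 0
x1 ^ (x5 nor x3) = 1 ^ 0 = 1
(x1 ^ (x5 nor x3)) ^ x5 = 1 ^ 1 = 0
x5 <-> x2 = 1 <-> 0 = 0
x5 <-> x3 = 1 <-> 0 = 0
(x5 <-> x2) ^ (x5 <-> x3) = 0 ^ 0 = 0
((x1 ^ (x5 nor x3)) ^ x5) nor ((x5 <-> x2) ^ (x5 <-> x3)) = 0 nor 0 = 1
x1 nor x3 = 1 nor 0 = 0
(x1 nor x3) nor x3 = 0 nor 0 = 1
((x1 nor x3) nor x3) nor x1 = 1 nor 1 = 0
(((x1 ^ (x5 nor x3)) ^ x5) nor ((x5 <-> x2) ^ (x5 <-> x3))) ^ (((x1 nor x3) nor x3) nor x1) = 1 ^ 0 = 1
(~((x2 nor x3) ^ x2) nand x2) nand ((((x1 ^ (x5 nor x3)) ^ x5) nor ((x5 <-> x2) ^ (x5 <-> x3))) ^ (((x1 nor x3) nor x3) nor x1)) = 1 nand 1 = 0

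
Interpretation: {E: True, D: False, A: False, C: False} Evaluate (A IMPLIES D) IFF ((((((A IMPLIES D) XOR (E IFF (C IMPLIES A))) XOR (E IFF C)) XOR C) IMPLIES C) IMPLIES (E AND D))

False

A IMPLIES D = False IMPLIES False = True
A IMPLIES D = False IMPLIES False = True
C IMPLIES A = False IMPLIES False = True
E IFF (C IMPLIES A) = True IFF True = True
(A IMPLIES D) XOR (E IFF (C IMPLIES A)) = True XOR True = False
E IFF C = True IFF False = False
((A IMPLIES D) XOR (E IFF (C IMPLIES A))) XOR (E IFF C) = False XOR False = False
(((A IMPLIES D) XOR (E IFF (C IMPLIES A))) XOR (E IFF C)) XOR C = False XOR False = False
((((A IMPLIES D) XOR (E IFF (C IMPLIES A))) XOR (E IFF C)) XOR C) IMPLIES C = False IMPLIES False = True
E AND D = True AND False = False
(((((A IMPLIES D) XOR (E IFF (C IMPLIES A))) XOR (E IFF C)) XOR C) IMPLIES C) IMPLIES (E AND D) = True IMPLIES False = False
(A IMPLIES D) IFF ((((((A IMPLIES D) XOR (E IFF (C IMPLIES A))) XOR (E IFF C)) XOR C) IMPLIES C) IMPLIES (E AND D)) = True IFF False = False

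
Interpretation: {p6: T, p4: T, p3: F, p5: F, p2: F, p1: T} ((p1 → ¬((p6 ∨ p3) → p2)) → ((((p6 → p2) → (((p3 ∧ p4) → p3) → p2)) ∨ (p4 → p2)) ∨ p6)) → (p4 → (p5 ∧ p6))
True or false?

p6 ∨ p3 = T ∨ F = T
(p6 ∨ p3) → p2 = T → F = F
¬((p6 ∨ p3) → p2) = ¬F = T
p1 → ¬((p6 ∨ p3) → p2) = T → T = T
p6 → p2 = T → F = F
p3 ∧ p4 = F ∧ T = F
(p3 ∧ p4) → p3 = F → F = T
((p3 ∧ p4) → p3) → p2 = T → F = F
(p6 → p2) → (((p3 ∧ p4) → p3) → p2) = F → F = T
p4 → p2 = T → F = F
((p6 → p2) → (((p3 ∧ p4) → p3) → p2)) ∨ (p4 → p2) = T ∨ F = T
(((p6 → p2) → (((p3 ∧ p4) → p3) → p2)) ∨ (p4 → p2)) ∨ p6 = T ∨ T = T
(p1 → ¬((p6 ∨ p3) → p2)) → ((((p6 → p2) → (((p3 ∧ p4) → p3) → p2)) ∨ (p4 → p2)) ∨ p6) = T → T = T
p5 ∧ p6 = F ∧ T = F
p4 → (p5 ∧ p6) = T → F = F
((p1 → ¬((p6 ∨ p3) → p2)) → ((((p6 → p2) → (((p3 ∧ p4) → p3) → p2)) ∨ (p4 → p2)) ∨ p6)) → (p4 → (p5 ∧ p6)) = T → F = F

F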